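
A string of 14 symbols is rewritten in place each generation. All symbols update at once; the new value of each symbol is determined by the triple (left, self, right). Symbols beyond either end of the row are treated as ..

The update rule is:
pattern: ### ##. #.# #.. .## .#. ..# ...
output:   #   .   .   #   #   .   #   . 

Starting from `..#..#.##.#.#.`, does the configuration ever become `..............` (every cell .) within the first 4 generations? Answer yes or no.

generation 1: .#.##..#.....#
generation 2: #..#.##.#...#.
generation 3: .##..#...#.#.#
generation 4: ##.##.#.#.....
generation 4 is ##.##.#.#....., still not uniform .

no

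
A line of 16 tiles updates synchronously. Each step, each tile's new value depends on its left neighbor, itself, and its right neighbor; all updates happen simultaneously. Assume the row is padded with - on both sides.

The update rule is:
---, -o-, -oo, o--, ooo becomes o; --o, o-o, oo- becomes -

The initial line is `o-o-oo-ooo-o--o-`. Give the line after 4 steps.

o-o-o--oo--oo-oo
o-o-oo-o-o-o--o-
o-o-o--o-o-oo-oo
o-o-oo-o-o-o--o-

o-o-oo-o-o-o--o-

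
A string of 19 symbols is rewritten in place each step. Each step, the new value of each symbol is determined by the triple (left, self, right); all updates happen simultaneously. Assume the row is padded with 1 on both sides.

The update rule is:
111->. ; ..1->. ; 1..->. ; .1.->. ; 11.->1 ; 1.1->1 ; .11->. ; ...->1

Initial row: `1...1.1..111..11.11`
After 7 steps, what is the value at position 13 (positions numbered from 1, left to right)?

.

1.1..1.....1...11..
11.....111...1..1..
.1.111...1.1.......
1.1..1.1..1..11111.
11....1..........11
.1.11...11111111...
1.1.1.1........1.1.
position 13 holds .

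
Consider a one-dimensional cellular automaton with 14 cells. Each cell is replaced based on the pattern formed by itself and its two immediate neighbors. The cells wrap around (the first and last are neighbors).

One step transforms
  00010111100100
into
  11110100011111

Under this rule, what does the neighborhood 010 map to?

At position 3 the neighborhood is 010; the next row has 1 there.

1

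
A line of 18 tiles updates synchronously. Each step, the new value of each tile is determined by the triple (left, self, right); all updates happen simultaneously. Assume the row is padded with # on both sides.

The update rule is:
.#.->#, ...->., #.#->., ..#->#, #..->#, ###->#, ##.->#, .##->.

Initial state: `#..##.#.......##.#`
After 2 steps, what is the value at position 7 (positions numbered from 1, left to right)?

.

###.#.##.....#.#..
###.#..##...##.###
position 7 holds .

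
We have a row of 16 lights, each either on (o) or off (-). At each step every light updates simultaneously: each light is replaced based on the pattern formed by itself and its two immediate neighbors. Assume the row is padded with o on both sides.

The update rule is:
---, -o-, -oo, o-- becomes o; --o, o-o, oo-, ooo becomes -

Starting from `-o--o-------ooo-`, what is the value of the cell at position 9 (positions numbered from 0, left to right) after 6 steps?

-

-oo-ooooooo-o---
-o--o-------ooo-  (repeats step 0; period 2)
step 6: -o--o-------ooo-
position 9 holds -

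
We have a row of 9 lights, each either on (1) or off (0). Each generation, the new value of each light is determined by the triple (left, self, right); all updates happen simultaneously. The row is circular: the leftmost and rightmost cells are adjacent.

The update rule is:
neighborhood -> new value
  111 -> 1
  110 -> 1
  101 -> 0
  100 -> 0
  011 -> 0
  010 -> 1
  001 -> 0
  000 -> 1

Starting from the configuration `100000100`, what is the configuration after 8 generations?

101010100

101110100
100110100
100010100
101010100
101010100  (fixed point — unchanged through generation 8)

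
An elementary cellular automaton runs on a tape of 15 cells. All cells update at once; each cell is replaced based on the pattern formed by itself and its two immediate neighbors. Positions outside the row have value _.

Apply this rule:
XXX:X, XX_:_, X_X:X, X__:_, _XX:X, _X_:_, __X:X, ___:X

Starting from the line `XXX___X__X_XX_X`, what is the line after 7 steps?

__X_XX_X__X__X_

XX__XX__X_XX_X_
X__XX__X_XX_X__
__XX__X_XX_X__X
XXX__X_XX_X__X_
XX__X_XX_X__X__
X__X_XX_X__X__X
__X_XX_X__X__X_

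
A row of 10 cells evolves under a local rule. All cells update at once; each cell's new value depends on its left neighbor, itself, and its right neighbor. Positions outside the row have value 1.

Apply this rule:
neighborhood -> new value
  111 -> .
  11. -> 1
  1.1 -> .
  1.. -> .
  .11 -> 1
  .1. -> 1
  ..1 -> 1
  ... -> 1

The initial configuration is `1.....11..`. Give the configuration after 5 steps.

step 1: 1.111111.1
step 2: 1.1....1.1
step 3: 1.1.1111.1
step 4: 1.1.1..1.1
step 5: 1.1.1.11.1

1.1.1.11.1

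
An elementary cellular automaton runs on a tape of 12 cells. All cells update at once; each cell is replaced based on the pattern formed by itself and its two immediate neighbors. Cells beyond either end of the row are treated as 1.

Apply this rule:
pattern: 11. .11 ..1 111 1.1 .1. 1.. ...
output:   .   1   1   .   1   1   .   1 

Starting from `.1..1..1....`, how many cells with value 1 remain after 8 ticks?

tick 1: 11.11.11.111
tick 2: ..11.11.11..
tick 3: .11.11.11..1
tick 4: 11.11.11..11
tick 5: ..11.11..11.
tick 6: .11.11..11.1
tick 7: 11.11..11.11
tick 8: ..11..11.11.
count of 1: 6

6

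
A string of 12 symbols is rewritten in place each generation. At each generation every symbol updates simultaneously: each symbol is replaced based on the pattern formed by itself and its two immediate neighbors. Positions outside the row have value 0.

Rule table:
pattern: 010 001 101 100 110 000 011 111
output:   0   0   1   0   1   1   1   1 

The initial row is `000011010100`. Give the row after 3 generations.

111111110111

generation 1: 111011101001
generation 2: 111111110000
generation 3: 111111110111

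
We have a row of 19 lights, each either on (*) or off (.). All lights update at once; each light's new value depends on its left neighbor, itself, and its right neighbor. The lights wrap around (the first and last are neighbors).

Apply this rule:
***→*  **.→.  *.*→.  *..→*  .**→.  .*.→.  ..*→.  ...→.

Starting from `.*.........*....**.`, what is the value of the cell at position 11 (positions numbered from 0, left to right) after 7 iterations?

iteration 1: ..*.........*.....*
iteration 2: *..*.........*.....
iteration 3: .*..*.........*....
iteration 4: ..*..*.........*...
iteration 5: ...*..*.........*..
iteration 6: ....*..*.........*.
iteration 7: .....*..*.........*
position 11 holds .

.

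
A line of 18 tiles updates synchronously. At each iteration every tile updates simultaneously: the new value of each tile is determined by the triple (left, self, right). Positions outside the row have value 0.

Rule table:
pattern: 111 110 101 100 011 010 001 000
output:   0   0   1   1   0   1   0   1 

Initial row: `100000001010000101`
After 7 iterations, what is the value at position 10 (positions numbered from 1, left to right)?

1

111111101111110111
000000010000001000
111111011111101111
000000100000010000
111110111111011111
000001000000100000
111101111110111111
position 10 holds 1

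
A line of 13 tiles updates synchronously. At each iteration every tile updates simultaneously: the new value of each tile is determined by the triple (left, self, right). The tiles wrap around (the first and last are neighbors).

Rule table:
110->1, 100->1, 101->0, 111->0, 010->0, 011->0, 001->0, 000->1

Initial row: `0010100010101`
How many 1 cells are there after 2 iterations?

iteration 1: 1000011000000
iteration 2: 0111001111110
count of 1: 9

9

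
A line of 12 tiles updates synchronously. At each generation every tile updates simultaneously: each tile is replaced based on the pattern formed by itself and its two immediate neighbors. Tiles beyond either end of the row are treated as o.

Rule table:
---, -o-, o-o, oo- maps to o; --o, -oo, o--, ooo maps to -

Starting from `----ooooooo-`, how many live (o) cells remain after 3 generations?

-oo-------oo
o-o-ooooo---
oooo----o-o-
count of o: 6

6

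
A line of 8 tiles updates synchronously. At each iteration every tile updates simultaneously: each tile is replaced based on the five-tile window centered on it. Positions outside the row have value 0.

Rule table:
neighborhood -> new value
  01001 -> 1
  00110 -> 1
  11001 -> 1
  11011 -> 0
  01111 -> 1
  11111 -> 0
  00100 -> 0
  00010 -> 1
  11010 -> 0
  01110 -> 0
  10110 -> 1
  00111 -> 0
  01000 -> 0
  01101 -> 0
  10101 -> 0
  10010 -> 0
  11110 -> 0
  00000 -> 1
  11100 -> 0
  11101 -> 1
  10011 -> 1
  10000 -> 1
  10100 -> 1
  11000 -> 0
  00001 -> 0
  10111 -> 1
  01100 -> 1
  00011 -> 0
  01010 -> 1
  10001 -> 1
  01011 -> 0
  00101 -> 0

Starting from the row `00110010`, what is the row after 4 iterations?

00111000
00000011
11110011
01001111

01001111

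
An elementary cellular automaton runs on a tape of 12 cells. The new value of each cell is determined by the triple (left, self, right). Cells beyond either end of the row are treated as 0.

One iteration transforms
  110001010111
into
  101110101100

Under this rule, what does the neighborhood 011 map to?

1

At position 0 the neighborhood is 011; the next row has 1 there.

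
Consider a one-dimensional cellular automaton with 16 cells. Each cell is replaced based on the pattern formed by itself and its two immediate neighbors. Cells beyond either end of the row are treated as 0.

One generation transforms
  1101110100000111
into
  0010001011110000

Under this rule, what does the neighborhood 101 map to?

1

At position 2 the neighborhood is 101; the next row has 1 there.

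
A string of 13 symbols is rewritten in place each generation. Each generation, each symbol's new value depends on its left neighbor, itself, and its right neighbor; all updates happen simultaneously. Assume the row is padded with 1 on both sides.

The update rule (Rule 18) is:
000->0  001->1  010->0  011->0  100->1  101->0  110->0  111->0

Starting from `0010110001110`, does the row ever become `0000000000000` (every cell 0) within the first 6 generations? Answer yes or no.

yes

1100001010000
0010010001001
1101101010110
0000000000000
all cells are 0 at generation 4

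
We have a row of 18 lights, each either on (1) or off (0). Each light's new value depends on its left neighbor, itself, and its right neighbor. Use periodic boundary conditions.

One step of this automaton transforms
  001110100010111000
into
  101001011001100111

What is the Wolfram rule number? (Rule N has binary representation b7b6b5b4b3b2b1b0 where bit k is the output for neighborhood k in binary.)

57

position 3: 111 → 0  (bit 7 = 0)
position 4: 110 → 0  (bit 6 = 0)
position 5: 101 → 1  (bit 5 = 1)
position 7: 100 → 1  (bit 4 = 1)
position 2: 011 → 1  (bit 3 = 1)
position 6: 010 → 0  (bit 2 = 0)
position 1: 001 → 0  (bit 1 = 0)
position 0: 000 → 1  (bit 0 = 1)
bits b7..b0 = 00111001 = 57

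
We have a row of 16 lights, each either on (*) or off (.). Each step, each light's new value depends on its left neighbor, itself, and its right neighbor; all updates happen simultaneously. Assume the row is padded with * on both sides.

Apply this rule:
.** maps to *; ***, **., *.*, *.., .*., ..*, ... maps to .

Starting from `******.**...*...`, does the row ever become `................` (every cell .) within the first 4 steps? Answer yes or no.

yes

step 1: .......*........
step 2: ................
all cells are . at step 2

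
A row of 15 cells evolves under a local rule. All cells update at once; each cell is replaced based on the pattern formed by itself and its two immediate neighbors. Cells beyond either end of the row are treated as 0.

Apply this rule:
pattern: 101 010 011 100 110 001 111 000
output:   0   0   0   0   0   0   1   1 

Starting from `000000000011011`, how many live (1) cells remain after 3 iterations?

8

iteration 1: 111111111000000
iteration 2: 011111110011111
iteration 3: 001111100001110
count of 1: 8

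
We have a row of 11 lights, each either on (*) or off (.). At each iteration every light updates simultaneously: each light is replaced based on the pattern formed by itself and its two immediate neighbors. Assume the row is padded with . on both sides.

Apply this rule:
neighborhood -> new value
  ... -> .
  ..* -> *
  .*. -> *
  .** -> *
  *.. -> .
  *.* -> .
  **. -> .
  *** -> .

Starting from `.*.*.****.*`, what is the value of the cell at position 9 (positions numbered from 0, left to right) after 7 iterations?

.

**.*.*....*
*..*.*...**
*.**.*..**.
*.*..*.**..
*.*.**.*...
*.*.*..*...
*.*.*.**...
position 9 holds .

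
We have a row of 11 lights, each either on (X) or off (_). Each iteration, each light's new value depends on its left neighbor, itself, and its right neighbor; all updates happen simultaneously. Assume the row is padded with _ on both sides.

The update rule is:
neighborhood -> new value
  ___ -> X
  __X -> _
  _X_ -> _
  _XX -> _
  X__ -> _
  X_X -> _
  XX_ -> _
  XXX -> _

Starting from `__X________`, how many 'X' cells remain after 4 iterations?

1

X___XXXXXXX
__X________  (repeats iteration 0; period 2)
iteration 4: __X________
count of X: 1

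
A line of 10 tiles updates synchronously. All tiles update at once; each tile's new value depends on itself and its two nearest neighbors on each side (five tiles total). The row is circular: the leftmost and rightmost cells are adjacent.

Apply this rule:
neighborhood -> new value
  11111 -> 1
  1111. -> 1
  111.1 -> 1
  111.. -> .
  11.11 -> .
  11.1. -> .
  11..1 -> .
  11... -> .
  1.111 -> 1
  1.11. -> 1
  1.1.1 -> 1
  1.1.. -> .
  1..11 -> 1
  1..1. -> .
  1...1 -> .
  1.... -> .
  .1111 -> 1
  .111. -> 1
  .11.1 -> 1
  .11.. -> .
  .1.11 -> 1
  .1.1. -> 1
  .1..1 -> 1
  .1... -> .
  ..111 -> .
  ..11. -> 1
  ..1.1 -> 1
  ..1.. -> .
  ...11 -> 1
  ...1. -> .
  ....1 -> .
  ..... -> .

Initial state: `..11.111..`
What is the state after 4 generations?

.111.11...
1.11.1....
1111......
.11......1

.11......1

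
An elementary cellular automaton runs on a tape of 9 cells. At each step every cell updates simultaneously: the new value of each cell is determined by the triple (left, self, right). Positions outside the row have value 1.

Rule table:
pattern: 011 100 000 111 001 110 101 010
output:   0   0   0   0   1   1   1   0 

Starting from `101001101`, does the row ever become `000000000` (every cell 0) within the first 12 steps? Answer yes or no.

110010110
010101011
101010100
110101001
011010010
101100101
110101010
011010101
101101010
110110101
011011010
101101101
step 12 is 101101101, still not uniform 0

no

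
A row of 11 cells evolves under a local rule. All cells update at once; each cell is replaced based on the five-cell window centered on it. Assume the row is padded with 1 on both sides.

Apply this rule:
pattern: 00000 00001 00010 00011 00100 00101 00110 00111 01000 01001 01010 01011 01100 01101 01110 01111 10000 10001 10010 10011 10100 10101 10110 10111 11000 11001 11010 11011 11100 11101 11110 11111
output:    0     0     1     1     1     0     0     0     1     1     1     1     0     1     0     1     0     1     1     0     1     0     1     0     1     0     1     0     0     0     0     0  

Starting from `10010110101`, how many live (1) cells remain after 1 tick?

6

00101111010
count of 1: 6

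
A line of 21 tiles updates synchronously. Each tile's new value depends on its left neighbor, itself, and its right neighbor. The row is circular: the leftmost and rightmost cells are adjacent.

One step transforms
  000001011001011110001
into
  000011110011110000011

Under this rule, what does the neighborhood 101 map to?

1

At position 6 the neighborhood is 101; the next row has 1 there.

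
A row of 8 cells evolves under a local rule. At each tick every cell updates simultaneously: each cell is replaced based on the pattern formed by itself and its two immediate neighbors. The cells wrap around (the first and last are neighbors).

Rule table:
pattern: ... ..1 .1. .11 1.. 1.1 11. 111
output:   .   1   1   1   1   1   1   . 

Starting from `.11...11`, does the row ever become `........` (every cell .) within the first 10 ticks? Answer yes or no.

1111.111
...111..
..11.11.
.1111111
11.....1
.11...11  (repeats tick 0; period 6)
tick 10: .1111111
tick 10 is .1111111, still not uniform .

no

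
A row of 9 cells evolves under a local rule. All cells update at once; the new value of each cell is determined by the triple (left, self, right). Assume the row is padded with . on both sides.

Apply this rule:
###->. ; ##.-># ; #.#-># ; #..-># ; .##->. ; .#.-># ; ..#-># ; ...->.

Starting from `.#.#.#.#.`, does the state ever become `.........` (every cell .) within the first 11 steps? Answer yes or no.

step 1: #########
step 2: ........#
step 3: .......##
step 4: ......#.#
step 5: .....####
step 6: ....#...#
step 7: ...###.##
step 8: ..#..##.#
step 9: .####.###
step 10: #...##..#
step 11: ##.#.####
step 11 is ##.#.####, still not uniform .

no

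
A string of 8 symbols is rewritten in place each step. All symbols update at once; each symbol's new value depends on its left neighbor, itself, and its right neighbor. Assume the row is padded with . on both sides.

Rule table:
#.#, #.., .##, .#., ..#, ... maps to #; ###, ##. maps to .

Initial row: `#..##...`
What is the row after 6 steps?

step 1: ####.###
step 2: #...##..
step 3: #####.##
step 4: #....##.
step 5: ######.#
step 6: #.....##

#.....##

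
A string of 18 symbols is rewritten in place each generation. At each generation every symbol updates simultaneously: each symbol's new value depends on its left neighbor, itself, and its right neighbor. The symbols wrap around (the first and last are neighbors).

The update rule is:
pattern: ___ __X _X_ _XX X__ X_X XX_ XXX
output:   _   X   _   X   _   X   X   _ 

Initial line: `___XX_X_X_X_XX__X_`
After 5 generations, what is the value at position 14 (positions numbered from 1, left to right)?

generation 1: __XXXX_X_X_XXX_X__
generation 2: _XX__XX_X_XX_XX___
generation 3: XXX_XXXX_XXXXXX___
generation 4: X_XXX__XXX____X__X
generation 5: XXX_X_XX_X___X__XX
position 14 holds X

X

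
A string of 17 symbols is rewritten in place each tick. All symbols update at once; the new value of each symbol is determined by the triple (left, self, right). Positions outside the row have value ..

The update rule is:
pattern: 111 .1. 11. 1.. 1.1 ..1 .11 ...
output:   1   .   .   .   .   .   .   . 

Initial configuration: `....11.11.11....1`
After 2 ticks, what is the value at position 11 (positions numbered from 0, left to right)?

.

.................
.................
position 11 holds .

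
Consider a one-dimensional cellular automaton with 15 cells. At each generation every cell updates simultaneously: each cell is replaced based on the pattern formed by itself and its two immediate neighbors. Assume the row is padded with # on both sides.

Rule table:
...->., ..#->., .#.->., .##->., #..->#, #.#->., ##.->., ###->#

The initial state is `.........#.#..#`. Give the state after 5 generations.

.#..#..........

#...........#..
.#...........#.
..#............
#..#...........
.#..#..........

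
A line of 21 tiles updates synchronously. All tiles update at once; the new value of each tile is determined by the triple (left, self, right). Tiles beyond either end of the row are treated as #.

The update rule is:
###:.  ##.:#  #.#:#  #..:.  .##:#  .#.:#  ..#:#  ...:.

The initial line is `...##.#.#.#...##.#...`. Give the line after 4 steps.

..#.....##...#.##..##

..#########..#####..#
.##.......#.##...#.##
###......#####..####.
..#.....##...#.##..##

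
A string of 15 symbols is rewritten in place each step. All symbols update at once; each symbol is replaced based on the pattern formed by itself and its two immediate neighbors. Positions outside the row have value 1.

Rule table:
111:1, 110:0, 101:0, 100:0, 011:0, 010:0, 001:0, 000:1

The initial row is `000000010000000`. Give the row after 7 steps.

011111000111110
001110010011100
000100000001000
010001111100010
000100111001000
010000010000010
000111000111000

000111000111000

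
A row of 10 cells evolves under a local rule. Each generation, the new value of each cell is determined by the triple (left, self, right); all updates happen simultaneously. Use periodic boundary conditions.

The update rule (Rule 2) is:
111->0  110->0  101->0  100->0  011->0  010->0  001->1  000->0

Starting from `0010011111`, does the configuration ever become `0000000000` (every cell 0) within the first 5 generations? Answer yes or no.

no

generation 1: 0100100000
generation 2: 1001000000
generation 3: 0010000001
generation 4: 0100000010
generation 5: 1000000100
generation 5 is 1000000100, still not uniform 0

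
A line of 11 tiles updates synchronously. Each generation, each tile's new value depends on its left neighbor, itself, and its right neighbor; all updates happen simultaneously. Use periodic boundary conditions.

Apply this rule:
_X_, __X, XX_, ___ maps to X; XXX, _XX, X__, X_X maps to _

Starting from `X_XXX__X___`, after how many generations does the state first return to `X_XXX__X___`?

generation 1: X___X_XX_XX
generation 2: X_XXX__X___

2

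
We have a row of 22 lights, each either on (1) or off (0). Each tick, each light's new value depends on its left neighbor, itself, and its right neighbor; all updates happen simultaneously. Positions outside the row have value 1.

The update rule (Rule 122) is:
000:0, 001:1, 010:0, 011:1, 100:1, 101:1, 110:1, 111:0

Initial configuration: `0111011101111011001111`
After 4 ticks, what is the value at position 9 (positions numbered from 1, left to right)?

0

tick 1: 1101110111001111111000
tick 2: 0111011101111000001101
tick 3: 1101110111001100011111
tick 4: 0111011101111110110000
position 9 holds 0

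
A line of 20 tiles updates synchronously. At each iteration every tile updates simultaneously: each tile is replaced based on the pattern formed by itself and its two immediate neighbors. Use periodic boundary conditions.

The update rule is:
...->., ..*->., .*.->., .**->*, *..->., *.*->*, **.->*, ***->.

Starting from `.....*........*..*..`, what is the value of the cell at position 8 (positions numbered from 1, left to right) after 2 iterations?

....................
....................
position 8 holds .

.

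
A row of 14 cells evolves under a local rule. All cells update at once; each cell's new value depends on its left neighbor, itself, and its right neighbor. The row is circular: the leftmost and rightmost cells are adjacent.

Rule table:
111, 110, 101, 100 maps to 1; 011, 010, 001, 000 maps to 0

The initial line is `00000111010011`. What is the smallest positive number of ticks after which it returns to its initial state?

14

10000011101001
11000001110100
01100000111010
00110000011101
10011000001110
01001100000111
10100110000011
11010011000001
11101001100000
01110100110000
00111010011000
00011101001100
00001110100110
00000111010011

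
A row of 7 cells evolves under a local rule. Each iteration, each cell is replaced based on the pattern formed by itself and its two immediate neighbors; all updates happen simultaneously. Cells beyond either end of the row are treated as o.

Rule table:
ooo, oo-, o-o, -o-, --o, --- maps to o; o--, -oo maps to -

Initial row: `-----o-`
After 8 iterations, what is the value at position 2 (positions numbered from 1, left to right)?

iteration 1: -oooooo
iteration 2: o-ooooo
iteration 3: oo-oooo
iteration 4: ooo-ooo
iteration 5: oooo-oo
iteration 6: ooooo-o
iteration 7: oooooo-
iteration 8: ooooooo
position 2 holds o

o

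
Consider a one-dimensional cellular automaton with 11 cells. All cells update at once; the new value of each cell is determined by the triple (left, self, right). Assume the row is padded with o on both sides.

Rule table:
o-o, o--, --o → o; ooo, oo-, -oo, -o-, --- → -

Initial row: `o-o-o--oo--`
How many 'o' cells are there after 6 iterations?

iteration 1: -o-o-oo--oo
iteration 2: o-o-o--oo--  (repeats iteration 0; period 2)
iteration 6: o-o-o--oo--
count of o: 5

5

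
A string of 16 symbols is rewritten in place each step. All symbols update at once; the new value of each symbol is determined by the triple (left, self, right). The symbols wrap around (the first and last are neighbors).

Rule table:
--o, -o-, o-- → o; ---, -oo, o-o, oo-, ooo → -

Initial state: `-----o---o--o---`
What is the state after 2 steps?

----ooo-oooooo--
---o----------o-

---o----------o-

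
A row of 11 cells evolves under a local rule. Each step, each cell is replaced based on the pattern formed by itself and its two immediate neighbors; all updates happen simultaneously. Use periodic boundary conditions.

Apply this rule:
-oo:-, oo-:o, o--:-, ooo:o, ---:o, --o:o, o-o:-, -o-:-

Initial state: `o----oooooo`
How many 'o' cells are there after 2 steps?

step 1: o-ooo-ooooo
step 2: o--oo--oooo
count of o: 7

7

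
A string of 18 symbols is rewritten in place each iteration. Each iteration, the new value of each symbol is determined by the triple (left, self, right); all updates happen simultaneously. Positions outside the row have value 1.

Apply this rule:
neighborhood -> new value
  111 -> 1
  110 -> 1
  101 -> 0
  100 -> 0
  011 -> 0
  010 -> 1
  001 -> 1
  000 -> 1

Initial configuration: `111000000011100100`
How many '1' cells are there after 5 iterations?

iteration 1: 111011111101101101
iteration 2: 111001111100100100
iteration 3: 111010111101101101
iteration 4: 111010011100100100
iteration 5: 111010101101101101
count of 1: 12

12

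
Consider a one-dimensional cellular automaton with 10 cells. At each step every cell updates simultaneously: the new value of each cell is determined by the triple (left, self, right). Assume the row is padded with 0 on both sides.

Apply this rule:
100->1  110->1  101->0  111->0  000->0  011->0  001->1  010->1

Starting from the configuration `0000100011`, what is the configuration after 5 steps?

1100110101

step 1: 0001110101
step 2: 0010010101
step 3: 0111110101
step 4: 1000010101
step 5: 1100110101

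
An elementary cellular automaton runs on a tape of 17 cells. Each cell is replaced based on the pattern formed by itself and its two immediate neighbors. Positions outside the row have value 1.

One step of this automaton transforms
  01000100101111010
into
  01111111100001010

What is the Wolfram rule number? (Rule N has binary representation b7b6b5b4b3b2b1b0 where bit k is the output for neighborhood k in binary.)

position 11: 111 → 0  (bit 7 = 0)
position 13: 110 → 1  (bit 6 = 1)
position 0: 101 → 0  (bit 5 = 0)
position 2: 100 → 1  (bit 4 = 1)
position 10: 011 → 0  (bit 3 = 0)
position 1: 010 → 1  (bit 2 = 1)
position 4: 001 → 1  (bit 1 = 1)
position 3: 000 → 1  (bit 0 = 1)
bits b7..b0 = 01010111 = 87

87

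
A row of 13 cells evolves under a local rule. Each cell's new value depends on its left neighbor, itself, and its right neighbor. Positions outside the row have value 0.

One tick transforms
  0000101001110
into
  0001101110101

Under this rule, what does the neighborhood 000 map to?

At position 0 the neighborhood is 000; the next row has 0 there.

0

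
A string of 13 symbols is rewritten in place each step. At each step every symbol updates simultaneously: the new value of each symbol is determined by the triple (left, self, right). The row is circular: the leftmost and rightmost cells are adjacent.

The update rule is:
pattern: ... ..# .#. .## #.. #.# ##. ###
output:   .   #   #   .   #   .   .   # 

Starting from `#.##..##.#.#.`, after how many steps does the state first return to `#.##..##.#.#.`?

21

step 1: #...##...#.#.
step 2: ##.#..#.##.#.
step 3: ...####....#.
step 4: ..#.##.#..###
step 5: ###....###.#.
step 6: .#.#..#.#..#.
step 7: ##.####.#####
step 8: #...##...####
step 9: .#.#..#.#.###
step 10: .#.####.#..#.
step 11: ##..##..#####
step 12: #.##..##.####
step 13: ....##....###
step 14: #..#..#..#.#.
step 15: ##########.#.
step 16: .########..#.
step 17: #.######.####
step 18: ...####...###
step 19: #.#.##.#.#.#.
step 20: #.#....#.#.#.
step 21: #.##..##.#.#.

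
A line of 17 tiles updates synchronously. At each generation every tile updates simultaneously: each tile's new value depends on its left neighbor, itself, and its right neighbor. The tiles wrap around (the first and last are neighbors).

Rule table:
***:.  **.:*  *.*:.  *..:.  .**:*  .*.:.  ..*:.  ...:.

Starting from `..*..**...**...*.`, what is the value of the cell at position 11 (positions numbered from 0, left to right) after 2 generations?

.....**...**.....
.....**...**.....
position 11 holds *

*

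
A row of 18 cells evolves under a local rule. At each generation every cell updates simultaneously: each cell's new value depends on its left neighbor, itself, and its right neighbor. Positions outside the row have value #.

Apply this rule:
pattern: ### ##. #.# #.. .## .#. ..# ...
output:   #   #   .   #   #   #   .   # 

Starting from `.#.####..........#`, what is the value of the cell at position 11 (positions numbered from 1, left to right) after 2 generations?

generation 1: .#.#############.#
generation 2: .#.#############.#
position 11 holds #

#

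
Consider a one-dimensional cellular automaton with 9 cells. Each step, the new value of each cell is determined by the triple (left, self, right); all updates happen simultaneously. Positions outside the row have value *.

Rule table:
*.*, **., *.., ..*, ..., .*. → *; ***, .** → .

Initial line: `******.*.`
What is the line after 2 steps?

*****....

.....****
*****....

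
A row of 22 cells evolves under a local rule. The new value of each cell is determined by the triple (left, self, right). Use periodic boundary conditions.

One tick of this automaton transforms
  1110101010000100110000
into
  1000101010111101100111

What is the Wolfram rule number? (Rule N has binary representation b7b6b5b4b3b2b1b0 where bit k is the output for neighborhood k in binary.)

15

position 1: 111 → 0  (bit 7 = 0)
position 2: 110 → 0  (bit 6 = 0)
position 3: 101 → 0  (bit 5 = 0)
position 9: 100 → 0  (bit 4 = 0)
position 0: 011 → 1  (bit 3 = 1)
position 4: 010 → 1  (bit 2 = 1)
position 12: 001 → 1  (bit 1 = 1)
position 10: 000 → 1  (bit 0 = 1)
bits b7..b0 = 00001111 = 15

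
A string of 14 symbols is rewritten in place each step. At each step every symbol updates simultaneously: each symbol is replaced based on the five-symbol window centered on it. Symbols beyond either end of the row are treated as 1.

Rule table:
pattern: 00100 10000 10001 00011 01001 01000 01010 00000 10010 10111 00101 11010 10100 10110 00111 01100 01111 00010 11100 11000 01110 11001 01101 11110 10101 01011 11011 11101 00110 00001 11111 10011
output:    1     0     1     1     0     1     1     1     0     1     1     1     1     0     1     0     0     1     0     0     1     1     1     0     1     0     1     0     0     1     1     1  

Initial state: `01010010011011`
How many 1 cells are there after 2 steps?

11110010101110
11001011101101
count of 1: 9

9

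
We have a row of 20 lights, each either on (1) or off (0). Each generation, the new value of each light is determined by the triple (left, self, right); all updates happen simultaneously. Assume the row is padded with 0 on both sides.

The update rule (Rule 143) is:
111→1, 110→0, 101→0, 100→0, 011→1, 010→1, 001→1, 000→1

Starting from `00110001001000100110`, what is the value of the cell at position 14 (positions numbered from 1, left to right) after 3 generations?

11100111011011101100
11001110010011001001
10011100110110011011
position 14 holds 0

0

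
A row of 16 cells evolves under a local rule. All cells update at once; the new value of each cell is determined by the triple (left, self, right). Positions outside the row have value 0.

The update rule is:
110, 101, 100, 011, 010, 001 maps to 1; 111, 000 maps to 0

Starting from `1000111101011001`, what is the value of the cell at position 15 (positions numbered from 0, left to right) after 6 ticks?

1

tick 1: 1101100111111111
tick 2: 1111111100000001
tick 3: 1000000110000011
tick 4: 1100001111000111
tick 5: 1110011001101101
tick 6: 1011111111111111
position 15 holds 1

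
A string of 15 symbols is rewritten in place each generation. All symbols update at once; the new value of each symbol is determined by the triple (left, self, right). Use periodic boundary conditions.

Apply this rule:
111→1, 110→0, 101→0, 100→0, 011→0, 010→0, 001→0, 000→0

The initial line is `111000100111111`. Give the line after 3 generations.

000000000000111

generation 1: 110000000011111
generation 2: 100000000001111
generation 3: 000000000000111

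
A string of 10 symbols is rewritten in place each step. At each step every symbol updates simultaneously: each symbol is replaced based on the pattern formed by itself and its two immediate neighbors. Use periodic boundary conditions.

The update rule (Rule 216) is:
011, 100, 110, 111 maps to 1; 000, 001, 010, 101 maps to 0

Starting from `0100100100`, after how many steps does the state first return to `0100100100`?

10

0010010010
0001001001
1000100100
0100010010
0010001001
1001000100
0100100010
0010010001
1001001000
0100100100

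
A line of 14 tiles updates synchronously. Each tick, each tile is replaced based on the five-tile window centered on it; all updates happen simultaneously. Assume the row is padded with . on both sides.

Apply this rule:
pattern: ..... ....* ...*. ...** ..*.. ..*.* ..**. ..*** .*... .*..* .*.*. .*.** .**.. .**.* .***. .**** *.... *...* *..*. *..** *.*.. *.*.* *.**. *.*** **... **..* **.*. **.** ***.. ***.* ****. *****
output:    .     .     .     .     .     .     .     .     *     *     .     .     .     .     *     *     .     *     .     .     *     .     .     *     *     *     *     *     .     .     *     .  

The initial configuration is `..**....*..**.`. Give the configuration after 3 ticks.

......*.....*.

....*....*...*
.....*....**..
......*.....*.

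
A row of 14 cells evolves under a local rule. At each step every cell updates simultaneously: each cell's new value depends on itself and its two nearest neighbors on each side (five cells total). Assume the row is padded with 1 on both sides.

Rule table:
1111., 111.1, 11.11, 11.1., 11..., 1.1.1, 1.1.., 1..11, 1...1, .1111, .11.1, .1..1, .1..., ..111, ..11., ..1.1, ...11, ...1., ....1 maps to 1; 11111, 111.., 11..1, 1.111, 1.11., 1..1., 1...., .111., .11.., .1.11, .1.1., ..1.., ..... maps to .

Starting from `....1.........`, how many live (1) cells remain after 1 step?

step 1: 1.11.1......11
count of 1: 6

6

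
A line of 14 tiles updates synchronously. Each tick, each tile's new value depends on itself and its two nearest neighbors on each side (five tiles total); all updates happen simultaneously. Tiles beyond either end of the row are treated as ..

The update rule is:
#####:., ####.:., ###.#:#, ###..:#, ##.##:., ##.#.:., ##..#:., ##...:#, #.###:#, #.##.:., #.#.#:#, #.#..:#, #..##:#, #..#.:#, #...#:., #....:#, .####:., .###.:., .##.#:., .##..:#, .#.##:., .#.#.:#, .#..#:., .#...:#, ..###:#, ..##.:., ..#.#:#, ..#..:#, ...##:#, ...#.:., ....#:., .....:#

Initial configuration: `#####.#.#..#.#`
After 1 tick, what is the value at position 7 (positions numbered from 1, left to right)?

#

#...#.###.####
position 7 holds #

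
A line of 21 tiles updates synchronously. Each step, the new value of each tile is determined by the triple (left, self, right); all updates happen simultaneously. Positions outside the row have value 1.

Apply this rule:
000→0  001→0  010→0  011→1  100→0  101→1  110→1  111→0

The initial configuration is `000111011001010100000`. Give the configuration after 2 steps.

000101111000101000000
000011001000010000000

000011001000010000000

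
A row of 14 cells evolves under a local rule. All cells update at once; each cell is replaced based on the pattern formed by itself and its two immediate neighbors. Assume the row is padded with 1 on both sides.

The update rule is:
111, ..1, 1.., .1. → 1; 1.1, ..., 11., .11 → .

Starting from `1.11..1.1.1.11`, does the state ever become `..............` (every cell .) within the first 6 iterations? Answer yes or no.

iteration 1: ....111.1.1..1
iteration 2: 1..1.1..1.111.
iteration 3: .111.1111..1..
iteration 4: ..1...11.11111
iteration 5: 1111.1....1111
iteration 6: 111..11..1.111
iteration 6 is 111..11..1.111, still not uniform .

no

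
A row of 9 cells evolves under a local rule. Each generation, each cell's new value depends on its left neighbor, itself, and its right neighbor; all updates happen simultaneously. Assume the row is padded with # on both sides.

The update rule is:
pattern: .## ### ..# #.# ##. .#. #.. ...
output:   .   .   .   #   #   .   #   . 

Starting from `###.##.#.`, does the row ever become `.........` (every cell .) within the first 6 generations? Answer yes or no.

..##.##.#
#..##.##.
##..##.##
.##..##..
#.##..##.
##.##..##
generation 6 is ##.##..##, still not uniform .

no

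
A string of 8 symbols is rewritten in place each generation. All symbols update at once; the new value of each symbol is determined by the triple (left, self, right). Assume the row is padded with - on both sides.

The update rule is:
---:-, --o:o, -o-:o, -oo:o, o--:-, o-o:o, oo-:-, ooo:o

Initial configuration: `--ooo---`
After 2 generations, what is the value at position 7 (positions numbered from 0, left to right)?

-

-ooo----
ooo-----
position 7 holds -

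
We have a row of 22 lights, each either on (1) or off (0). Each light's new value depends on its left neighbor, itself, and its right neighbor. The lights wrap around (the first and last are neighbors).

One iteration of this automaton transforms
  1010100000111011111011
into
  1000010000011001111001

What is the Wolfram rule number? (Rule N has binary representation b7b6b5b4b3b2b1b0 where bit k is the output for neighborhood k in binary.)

position 11: 111 → 1  (bit 7 = 1)
position 0: 110 → 1  (bit 6 = 1)
position 1: 101 → 0  (bit 5 = 0)
position 5: 100 → 1  (bit 4 = 1)
position 10: 011 → 0  (bit 3 = 0)
position 2: 010 → 0  (bit 2 = 0)
position 9: 001 → 0  (bit 1 = 0)
position 6: 000 → 0  (bit 0 = 0)
bits b7..b0 = 11010000 = 208

208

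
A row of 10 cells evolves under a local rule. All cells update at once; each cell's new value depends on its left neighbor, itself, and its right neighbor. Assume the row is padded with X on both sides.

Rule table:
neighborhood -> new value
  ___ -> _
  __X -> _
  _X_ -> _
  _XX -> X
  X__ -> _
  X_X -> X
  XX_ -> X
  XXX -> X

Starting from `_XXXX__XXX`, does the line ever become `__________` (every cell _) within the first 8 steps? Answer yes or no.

XXXXX__XXX
XXXXX__XXX  (fixed point — unchanged through step 8)
step 8 is XXXXX__XXX, still not uniform _

no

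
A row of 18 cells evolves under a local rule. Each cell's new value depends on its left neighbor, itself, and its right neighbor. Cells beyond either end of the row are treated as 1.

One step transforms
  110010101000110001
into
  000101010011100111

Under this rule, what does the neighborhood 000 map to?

1

At position 10 the neighborhood is 000; the next row has 1 there.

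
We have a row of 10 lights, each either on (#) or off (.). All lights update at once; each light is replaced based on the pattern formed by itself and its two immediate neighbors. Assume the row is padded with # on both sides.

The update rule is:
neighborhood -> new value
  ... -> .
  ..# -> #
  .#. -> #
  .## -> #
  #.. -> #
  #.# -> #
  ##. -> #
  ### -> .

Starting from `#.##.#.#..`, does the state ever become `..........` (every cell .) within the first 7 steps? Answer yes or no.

##########
..........
all cells are . at step 2

yes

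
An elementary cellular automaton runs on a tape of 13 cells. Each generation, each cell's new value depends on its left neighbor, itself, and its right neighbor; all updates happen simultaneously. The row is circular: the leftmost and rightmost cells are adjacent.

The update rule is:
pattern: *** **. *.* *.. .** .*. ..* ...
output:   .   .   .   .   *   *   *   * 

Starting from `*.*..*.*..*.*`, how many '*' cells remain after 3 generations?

7

..*.**.*.**.*
.**.*..*.*..*
.*..*.**.*.**
count of *: 7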